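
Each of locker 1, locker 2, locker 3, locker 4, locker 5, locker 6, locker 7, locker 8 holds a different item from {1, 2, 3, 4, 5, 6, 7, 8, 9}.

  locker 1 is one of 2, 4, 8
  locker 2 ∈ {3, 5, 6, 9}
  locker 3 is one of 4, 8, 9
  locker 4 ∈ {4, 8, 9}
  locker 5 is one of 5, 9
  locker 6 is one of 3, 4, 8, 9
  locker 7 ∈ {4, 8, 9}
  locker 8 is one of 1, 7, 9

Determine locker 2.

locker 3, locker 4, locker 7 share exactly the 3 values {4, 8, 9}; by pigeonhole those values go to them, so strike 4, 8, 9 from locker 1, locker 2, locker 5, locker 6, locker 8.
locker 1's domain is down to {2}, so locker 1 = 2.
That leaves locker 5 = 5. So locker 2 can't be 5.
locker 6's domain is down to {3}, so locker 6 = 3. So locker 2 can't be 3.
So locker 2 = 6.

6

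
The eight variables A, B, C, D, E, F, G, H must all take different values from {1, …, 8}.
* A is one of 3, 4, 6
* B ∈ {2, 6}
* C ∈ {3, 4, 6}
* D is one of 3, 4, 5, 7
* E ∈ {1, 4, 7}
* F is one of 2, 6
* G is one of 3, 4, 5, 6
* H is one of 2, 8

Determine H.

8

The 8 variables draw from only 8 values {1, 2, 3, 4, 5, 6, 7, 8}, so each is used; only E can be 1, hence E = 1.
The 7 still-open variables draw from only 7 values {2, 3, 4, 5, 6, 7, 8}, so each is used; only D can be 7, hence D = 7.
The 6 still-open variables together cover exactly {2, 3, 4, 5, 6, 8} — 6 values for 6 variables — and 5 appears only in G's list, so G = 5.
Among the 5 still-open variables, 8 fits only H (and all 5 values in {2, 3, 4, 6, 8} must be used), so H = 8.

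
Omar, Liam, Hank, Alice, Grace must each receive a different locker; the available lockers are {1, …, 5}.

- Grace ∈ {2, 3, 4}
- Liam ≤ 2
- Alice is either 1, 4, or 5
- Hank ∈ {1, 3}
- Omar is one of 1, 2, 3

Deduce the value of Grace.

4

The 5 variables together cover exactly {1, 2, 3, 4, 5} — 5 values for 5 variables — and 5 appears only in Alice's list, so Alice = 5.
The 4 still-open variables together cover exactly {1, 2, 3, 4} — 4 values for 4 variables — and 4 appears only in Grace's list, so Grace = 4.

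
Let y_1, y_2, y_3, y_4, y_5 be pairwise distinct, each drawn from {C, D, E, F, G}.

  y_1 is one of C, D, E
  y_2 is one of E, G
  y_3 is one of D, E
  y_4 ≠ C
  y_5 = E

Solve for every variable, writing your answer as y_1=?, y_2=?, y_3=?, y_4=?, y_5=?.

y_1=C, y_2=G, y_3=D, y_4=F, y_5=E

y_5's domain is down to {E}, so y_5 = E. Eliminate E elsewhere: y_1, y_2, y_3, y_4.
y_2 has just one choice, so y_2 = G. Remove G from y_4.
y_3 must be D (only option left). Eliminate D elsewhere: y_1, y_4.
That leaves y_4 = F.
That leaves y_1 = C.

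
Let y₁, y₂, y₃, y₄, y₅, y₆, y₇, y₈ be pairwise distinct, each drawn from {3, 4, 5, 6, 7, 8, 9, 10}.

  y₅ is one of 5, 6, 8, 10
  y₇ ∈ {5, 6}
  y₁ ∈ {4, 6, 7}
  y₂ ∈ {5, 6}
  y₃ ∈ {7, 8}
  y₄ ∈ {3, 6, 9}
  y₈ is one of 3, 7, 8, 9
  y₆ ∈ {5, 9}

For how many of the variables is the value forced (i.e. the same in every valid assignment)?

4

The 8 variables draw from only 8 values {3, 4, 5, 6, 7, 8, 9, 10}, so each is used; only y₁ can be 4, hence y₁ = 4.
Among the 7 still-open variables, 10 fits only y₅ (and all 7 values in {3, 5, 6, 7, 8, 9, 10} must be used), so y₅ = 10.
y₂ and y₇ between them cover only {5, 6} — a naked pair. Remove those values from y₄, y₆.
y₆ has just one choice, so y₆ = 9. Strike 9 from y₄, y₈.
y₄ has just one choice, so y₄ = 3. So y₈ can't be 3.
Determined: y₁=4, y₄=3, y₅=10, y₆=9. The other variables each still have more than one consistent value. That makes 4.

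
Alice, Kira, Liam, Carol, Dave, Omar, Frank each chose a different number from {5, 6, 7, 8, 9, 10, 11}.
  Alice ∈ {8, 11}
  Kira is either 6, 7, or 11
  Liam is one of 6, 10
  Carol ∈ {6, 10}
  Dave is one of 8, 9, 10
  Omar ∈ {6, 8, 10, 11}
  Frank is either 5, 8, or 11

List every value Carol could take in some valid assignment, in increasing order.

6, 10

Among the 7 variables, 5 fits only Frank (and all 7 values in {5, 6, 7, 8, 9, 10, 11} must be used), so Frank = 5.
The 6 still-open variables together cover exactly {6, 7, 8, 9, 10, 11} — 6 values for 6 variables — and 7 appears only in Kira's list, so Kira = 7.
Among the 5 still-open variables, 9 fits only Dave (and all 5 values in {6, 8, 9, 10, 11} must be used), so Dave = 9.
Liam and Carol share exactly the 2 values {6, 10}; by pigeonhole those values go to them, so strike 6, 10 from Omar.
No further eliminations apply; Carol can still be any of 6, 10.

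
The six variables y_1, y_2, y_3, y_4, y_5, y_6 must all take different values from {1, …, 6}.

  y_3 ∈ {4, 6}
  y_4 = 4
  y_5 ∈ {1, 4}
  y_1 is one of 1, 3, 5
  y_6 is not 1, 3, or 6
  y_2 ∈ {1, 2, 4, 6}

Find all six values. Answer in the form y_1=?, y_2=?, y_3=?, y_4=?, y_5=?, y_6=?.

y_4 has just one choice, so y_4 = 4. Eliminate 4 elsewhere: y_2, y_3, y_5, y_6.
y_5 must be 1 (only option left). So y_1, y_2 can't be 1.
y_3 has just one choice, so y_3 = 6. Remove 6 from y_2.
y_2 has just one choice, so y_2 = 2. Remove 2 from y_6.
y_6 must be 5 (only option left). Strike 5 from y_1.
y_1 must be 3 (only option left).

y_1=3, y_2=2, y_3=6, y_4=4, y_5=1, y_6=5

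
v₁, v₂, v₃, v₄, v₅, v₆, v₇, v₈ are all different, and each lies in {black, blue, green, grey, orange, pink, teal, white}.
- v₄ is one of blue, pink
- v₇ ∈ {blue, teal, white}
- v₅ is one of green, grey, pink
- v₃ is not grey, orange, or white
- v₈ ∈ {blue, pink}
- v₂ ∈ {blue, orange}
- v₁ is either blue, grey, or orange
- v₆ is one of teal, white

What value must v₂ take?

The 8 variables together cover exactly {black, blue, green, grey, orange, pink, teal, white} — 8 values for 8 variables — and black appears only in v₃'s list, so v₃ = black.
The 7 still-open variables together cover exactly {blue, green, grey, orange, pink, teal, white} — 7 values for 7 variables — and green appears only in v₅'s list, so v₅ = green.
The 6 still-open variables together cover exactly {blue, grey, orange, pink, teal, white} — 6 values for 6 variables — and grey appears only in v₁'s list, so v₁ = grey.
Among the 5 still-open variables, orange fits only v₂ (and all 5 values in {blue, orange, pink, teal, white} must be used), so v₂ = orange.

orange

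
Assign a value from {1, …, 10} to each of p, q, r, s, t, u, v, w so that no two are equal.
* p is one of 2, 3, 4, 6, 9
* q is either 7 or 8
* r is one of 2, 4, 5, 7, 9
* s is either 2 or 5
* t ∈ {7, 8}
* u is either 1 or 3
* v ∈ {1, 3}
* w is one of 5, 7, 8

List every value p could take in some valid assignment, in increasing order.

4, 6, 9

q and t between them cover only {7, 8} — a naked pair. Remove those values from r, w.
w must be 5 (only option left). Remove 5 from r, s.
s must be 2 (only option left). So p, r can't be 2.
u and v between them cover only {1, 3} — a naked pair. Remove those values from p.
No further eliminations apply; p can still be any of 4, 6, 9.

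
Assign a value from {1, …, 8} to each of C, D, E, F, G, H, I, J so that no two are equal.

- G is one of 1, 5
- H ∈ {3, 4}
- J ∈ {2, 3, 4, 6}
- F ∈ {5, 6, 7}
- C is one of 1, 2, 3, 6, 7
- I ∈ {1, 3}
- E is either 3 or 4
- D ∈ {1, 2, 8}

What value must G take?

5

The 8 variables draw from only 8 values {1, 2, 3, 4, 5, 6, 7, 8}, so each is used; only D can be 8, hence D = 8.
The 2 variables E and H are confined to {3, 4}, which locks those values in; drop them from C, I, J.
That leaves I = 1. Eliminate 1 elsewhere: C, G.
So G = 5.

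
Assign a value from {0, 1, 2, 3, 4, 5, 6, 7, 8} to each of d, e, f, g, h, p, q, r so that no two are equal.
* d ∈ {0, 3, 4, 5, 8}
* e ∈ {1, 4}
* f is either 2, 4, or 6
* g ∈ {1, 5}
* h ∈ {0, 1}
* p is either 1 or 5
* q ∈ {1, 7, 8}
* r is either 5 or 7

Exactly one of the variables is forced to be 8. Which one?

q

g and p between them cover only {1, 5} — a naked pair. Remove those values from d, e, h, q, r.
That leaves e = 4. Remove 4 from d, f.
That leaves h = 0. Eliminate 0 elsewhere: d.
r's domain is down to {7}, so r = 7. Strike 7 from q.
So 8 goes to q.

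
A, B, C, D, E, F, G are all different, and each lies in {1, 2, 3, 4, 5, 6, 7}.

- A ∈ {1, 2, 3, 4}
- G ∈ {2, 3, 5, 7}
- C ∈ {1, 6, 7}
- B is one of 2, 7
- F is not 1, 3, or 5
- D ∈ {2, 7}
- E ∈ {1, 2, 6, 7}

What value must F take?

4

The 7 variables draw from only 7 values {1, 2, 3, 4, 5, 6, 7}, so each is used; only G can be 5, hence G = 5.
The 6 still-open variables together cover exactly {1, 2, 3, 4, 6, 7} — 6 values for 6 variables — and 3 appears only in A's list, so A = 3.
Among the 5 still-open variables, 4 fits only F (and all 5 values in {1, 2, 4, 6, 7} must be used), so F = 4.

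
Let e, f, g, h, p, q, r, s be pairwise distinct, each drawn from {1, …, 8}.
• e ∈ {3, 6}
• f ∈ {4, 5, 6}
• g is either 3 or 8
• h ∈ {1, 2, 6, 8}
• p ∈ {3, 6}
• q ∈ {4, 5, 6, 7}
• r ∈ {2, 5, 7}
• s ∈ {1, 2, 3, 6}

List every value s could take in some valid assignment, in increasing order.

e and p share exactly the 2 values {3, 6}; by pigeonhole those values go to them, so strike 3, 6 from f, g, h, q, s.
That leaves g = 8. Remove 8 from h.
h and s share exactly the 2 values {1, 2}; by pigeonhole those values go to them, so strike 1, 2 from r.
No further eliminations apply; s can still be any of 1, 2.

1, 2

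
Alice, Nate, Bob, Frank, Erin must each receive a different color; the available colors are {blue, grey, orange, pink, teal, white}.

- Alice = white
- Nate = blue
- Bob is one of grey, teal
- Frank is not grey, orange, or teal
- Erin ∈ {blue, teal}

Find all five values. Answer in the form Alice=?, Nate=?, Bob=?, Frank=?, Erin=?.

Alice's domain is down to {white}, so Alice = white. So Frank can't be white.
Nate has just one choice, so Nate = blue. Remove blue from Frank, Erin.
That leaves Frank = pink.
Erin has just one choice, so Erin = teal. So Bob can't be teal.
That leaves Bob = grey.

Alice=white, Nate=blue, Bob=grey, Frank=pink, Erin=teal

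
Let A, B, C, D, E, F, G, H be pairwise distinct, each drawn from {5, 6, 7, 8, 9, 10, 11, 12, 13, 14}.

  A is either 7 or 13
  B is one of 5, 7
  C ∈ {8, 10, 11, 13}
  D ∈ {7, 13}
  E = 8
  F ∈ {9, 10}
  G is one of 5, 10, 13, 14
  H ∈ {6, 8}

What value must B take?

5

E's domain is down to {8}, so E = 8. Remove 8 from C, H.
H has just one choice, so H = 6.
The 2 variables A and D are confined to {7, 13}, which locks those values in; drop them from B, C, G.
So B = 5.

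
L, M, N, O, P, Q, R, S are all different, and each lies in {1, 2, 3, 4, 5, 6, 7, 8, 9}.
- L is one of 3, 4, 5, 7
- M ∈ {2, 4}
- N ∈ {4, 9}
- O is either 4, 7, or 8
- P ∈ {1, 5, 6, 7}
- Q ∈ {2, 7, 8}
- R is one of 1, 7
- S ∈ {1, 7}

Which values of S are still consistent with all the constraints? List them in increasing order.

The 2 variables R and S are confined to {1, 7}, which locks those values in; drop them from L, O, P, Q.
The 3 variables M, O, Q are confined to {2, 4, 8}, which locks those values in; drop them from L, N.
N's domain is down to {9}, so N = 9.
No further eliminations apply; S can still be any of 1, 7.

1, 7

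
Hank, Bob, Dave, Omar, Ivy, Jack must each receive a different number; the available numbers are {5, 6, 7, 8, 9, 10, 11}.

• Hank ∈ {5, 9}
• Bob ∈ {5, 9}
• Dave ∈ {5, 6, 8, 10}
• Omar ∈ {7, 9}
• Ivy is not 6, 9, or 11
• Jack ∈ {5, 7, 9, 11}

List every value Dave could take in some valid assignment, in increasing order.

6, 8, 10

Hank and Bob share exactly the 2 values {5, 9}; by pigeonhole those values go to them, so strike 5, 9 from Dave, Omar, Ivy, Jack.
Omar must be 7 (only option left). So Ivy, Jack can't be 7.
Jack's domain is down to {11}, so Jack = 11.
No further eliminations apply; Dave can still be any of 6, 8, 10.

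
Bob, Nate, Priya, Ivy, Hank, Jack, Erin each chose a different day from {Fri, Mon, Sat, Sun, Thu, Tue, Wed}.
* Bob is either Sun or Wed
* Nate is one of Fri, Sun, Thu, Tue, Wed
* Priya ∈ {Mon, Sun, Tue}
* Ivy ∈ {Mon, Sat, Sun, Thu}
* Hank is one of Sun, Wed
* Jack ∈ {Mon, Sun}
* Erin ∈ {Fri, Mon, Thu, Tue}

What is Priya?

The 7 variables draw from only 7 values {Fri, Mon, Sat, Sun, Thu, Tue, Wed}, so each is used; only Ivy can be Sat, hence Ivy = Sat.
Bob and Hank share exactly the 2 values {Sun, Wed}; by pigeonhole those values go to them, so strike Sun, Wed from Nate, Priya, Jack.
Jack has just one choice, so Jack = Mon. Eliminate Mon elsewhere: Priya, Erin.
So Priya = Tue.

Tue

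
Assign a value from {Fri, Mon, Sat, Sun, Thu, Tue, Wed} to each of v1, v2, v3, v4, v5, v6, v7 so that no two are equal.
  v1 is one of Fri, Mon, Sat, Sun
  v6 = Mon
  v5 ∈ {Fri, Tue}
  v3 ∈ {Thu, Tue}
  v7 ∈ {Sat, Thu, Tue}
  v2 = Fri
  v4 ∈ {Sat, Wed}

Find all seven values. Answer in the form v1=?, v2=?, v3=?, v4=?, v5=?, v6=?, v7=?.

v1=Sun, v2=Fri, v3=Thu, v4=Wed, v5=Tue, v6=Mon, v7=Sat

v2 must be Fri (only option left). Remove Fri from v1, v5.
v5 must be Tue (only option left). Eliminate Tue elsewhere: v3, v7.
That leaves v6 = Mon. Strike Mon from v1.
v3 has just one choice, so v3 = Thu. Remove Thu from v7.
v7 has just one choice, so v7 = Sat. So v1, v4 can't be Sat.
v1 must be Sun (only option left).
v4 must be Wed (only option left).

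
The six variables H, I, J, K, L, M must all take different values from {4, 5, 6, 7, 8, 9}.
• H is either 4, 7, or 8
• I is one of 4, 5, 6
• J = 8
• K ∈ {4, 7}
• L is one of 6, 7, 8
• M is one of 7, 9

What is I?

5

J's domain is down to {8}, so J = 8. So H, L can't be 8.
The 5 still-open variables draw from only 5 values {4, 5, 6, 7, 9}, so each is used; only I can be 5, hence I = 5.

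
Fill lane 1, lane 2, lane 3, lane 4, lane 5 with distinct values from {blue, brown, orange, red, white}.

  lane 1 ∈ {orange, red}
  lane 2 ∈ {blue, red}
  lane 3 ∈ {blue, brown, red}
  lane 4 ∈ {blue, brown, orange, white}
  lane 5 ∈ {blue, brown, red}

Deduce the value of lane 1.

orange

Among the 5 variables, white fits only lane 4 (and all 5 values in {blue, brown, orange, red, white} must be used), so lane 4 = white.
Among the 4 still-open variables, orange fits only lane 1 (and all 4 values in {blue, brown, orange, red} must be used), so lane 1 = orange.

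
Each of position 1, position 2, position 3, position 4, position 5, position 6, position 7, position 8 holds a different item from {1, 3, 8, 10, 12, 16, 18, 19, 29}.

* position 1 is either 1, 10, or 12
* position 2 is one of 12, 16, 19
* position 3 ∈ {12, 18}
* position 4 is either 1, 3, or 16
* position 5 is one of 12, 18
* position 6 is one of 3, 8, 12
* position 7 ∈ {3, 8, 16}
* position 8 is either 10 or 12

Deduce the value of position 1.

Among the 8 variables, 19 fits only position 2 (and all 8 values in {1, 3, 8, 10, 12, 16, 18, 19} must be used), so position 2 = 19.
position 3 and position 5 share exactly the 2 values {12, 18}; by pigeonhole those values go to them, so strike 12, 18 from position 1, position 6, position 8.
That leaves position 8 = 10. Remove 10 from position 1.
So position 1 = 1.

1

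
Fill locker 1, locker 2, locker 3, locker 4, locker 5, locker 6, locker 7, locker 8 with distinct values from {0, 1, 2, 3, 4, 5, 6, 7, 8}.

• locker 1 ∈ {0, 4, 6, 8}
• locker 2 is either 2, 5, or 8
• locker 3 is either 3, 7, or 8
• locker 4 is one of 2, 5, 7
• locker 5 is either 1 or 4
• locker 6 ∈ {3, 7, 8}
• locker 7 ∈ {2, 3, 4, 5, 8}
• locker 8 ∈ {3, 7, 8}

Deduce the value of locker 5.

1

locker 3, locker 6, locker 8 between them cover only {3, 7, 8} — a naked triple. Remove those values from locker 1, locker 2, locker 4, locker 7.
locker 2 and locker 4 between them cover only {2, 5} — a naked pair. Remove those values from locker 7.
That leaves locker 7 = 4. Strike 4 from locker 1, locker 5.
So locker 5 = 1.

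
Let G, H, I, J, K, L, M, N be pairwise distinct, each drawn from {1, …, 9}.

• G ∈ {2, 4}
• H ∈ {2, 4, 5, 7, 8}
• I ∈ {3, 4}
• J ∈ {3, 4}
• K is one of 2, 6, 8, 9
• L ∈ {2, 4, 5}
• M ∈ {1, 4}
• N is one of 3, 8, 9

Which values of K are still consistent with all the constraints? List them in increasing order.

6, 8, 9

I and J between them cover only {3, 4} — a naked pair. Remove those values from G, H, L, M, N.
G's domain is down to {2}, so G = 2. Strike 2 from H, K, L.
L must be 5 (only option left). So H can't be 5.
M must be 1 (only option left).
No further eliminations apply; K can still be any of 6, 8, 9.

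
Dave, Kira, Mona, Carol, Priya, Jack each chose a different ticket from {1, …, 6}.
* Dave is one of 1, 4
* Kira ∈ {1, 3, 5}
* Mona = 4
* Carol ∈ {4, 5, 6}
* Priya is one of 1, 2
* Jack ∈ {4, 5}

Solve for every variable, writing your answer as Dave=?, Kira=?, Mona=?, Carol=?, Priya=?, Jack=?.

Dave=1, Kira=3, Mona=4, Carol=6, Priya=2, Jack=5

Mona has just one choice, so Mona = 4. So Dave, Carol, Jack can't be 4.
That leaves Jack = 5. So Kira, Carol can't be 5.
Dave has just one choice, so Dave = 1. So Kira, Priya can't be 1.
That leaves Kira = 3.
Carol must be 6 (only option left).
Priya must be 2 (only option left).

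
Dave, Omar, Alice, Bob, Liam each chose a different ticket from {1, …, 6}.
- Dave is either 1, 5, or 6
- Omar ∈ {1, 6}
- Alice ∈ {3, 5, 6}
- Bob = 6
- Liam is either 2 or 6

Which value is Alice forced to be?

Bob has just one choice, so Bob = 6. So Dave, Omar, Alice, Liam can't be 6.
Liam's domain is down to {2}, so Liam = 2.
That leaves Omar = 1. Strike 1 from Dave.
Dave must be 5 (only option left). Remove 5 from Alice.
So Alice = 3.

3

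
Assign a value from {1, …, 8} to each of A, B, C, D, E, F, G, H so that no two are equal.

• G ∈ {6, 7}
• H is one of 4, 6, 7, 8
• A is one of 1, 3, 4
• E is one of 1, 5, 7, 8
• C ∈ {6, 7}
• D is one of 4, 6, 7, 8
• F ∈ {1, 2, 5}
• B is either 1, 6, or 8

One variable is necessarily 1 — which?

B

The 8 variables draw from only 8 values {1, 2, 3, 4, 5, 6, 7, 8}, so each is used; only F can be 2, hence F = 2.
The 7 still-open variables together cover exactly {1, 3, 4, 5, 6, 7, 8} — 7 values for 7 variables — and 3 appears only in A's list, so A = 3.
Among the 6 still-open variables, 5 fits only E (and all 6 values in {1, 4, 5, 6, 7, 8} must be used), so E = 5.
The 5 still-open variables draw from only 5 values {1, 4, 6, 7, 8}, so each is used; only B can be 1, hence B = 1.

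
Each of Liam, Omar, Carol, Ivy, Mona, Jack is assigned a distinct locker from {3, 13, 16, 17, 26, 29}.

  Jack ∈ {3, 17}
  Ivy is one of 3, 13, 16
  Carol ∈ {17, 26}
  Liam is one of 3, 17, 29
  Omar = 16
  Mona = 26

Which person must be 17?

Omar has just one choice, so Omar = 16. So Ivy can't be 16.
Mona's domain is down to {26}, so Mona = 26. Strike 26 from Carol.
So 17 goes to Carol.

Carol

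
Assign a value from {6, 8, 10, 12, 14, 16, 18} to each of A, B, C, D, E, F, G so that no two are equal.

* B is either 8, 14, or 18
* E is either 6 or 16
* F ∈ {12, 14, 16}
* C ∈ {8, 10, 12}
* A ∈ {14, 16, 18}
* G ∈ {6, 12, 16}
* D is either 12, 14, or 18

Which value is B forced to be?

The 7 variables together cover exactly {6, 8, 10, 12, 14, 16, 18} — 7 values for 7 variables — and 10 appears only in C's list, so C = 10.
Among the 6 still-open variables, 8 fits only B (and all 6 values in {6, 8, 12, 14, 16, 18} must be used), so B = 8.

8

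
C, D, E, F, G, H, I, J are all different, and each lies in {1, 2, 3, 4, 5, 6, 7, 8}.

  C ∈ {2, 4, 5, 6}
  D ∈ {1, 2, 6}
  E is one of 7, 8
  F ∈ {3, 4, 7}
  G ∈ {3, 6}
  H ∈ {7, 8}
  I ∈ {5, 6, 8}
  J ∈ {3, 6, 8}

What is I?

5

The 8 variables together cover exactly {1, 2, 3, 4, 5, 6, 7, 8} — 8 values for 8 variables — and 1 appears only in D's list, so D = 1.
The 7 still-open variables together cover exactly {2, 3, 4, 5, 6, 7, 8} — 7 values for 7 variables — and 2 appears only in C's list, so C = 2.
Among the 6 still-open variables, 4 fits only F (and all 6 values in {3, 4, 5, 6, 7, 8} must be used), so F = 4.
Among the 5 still-open variables, 5 fits only I (and all 5 values in {3, 5, 6, 7, 8} must be used), so I = 5.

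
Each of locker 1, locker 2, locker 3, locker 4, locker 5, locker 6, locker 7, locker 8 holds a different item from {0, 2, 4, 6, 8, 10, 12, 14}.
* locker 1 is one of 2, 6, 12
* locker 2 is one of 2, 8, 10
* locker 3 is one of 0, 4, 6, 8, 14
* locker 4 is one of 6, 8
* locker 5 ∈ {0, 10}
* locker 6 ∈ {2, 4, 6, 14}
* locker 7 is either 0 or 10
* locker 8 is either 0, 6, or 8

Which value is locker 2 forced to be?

2

The 8 variables together cover exactly {0, 2, 4, 6, 8, 10, 12, 14} — 8 values for 8 variables — and 12 appears only in locker 1's list, so locker 1 = 12.
locker 5 and locker 7 share exactly the 2 values {0, 10}; by pigeonhole those values go to them, so strike 0, 10 from locker 2, locker 3, locker 8.
The 2 variables locker 4 and locker 8 are confined to {6, 8}, which locks those values in; drop them from locker 2, locker 3, locker 6.
So locker 2 = 2.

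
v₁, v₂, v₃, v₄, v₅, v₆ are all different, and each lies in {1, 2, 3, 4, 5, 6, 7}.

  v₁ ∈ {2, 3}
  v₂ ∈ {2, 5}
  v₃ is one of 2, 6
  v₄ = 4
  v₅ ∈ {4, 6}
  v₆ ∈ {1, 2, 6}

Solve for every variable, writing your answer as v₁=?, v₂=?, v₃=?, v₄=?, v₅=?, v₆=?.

v₁=3, v₂=5, v₃=2, v₄=4, v₅=6, v₆=1

v₄ must be 4 (only option left). Strike 4 from v₅.
v₅ must be 6 (only option left). Strike 6 from v₃, v₆.
v₃ has just one choice, so v₃ = 2. So v₁, v₂, v₆ can't be 2.
v₆ has just one choice, so v₆ = 1.
v₁'s domain is down to {3}, so v₁ = 3.
v₂ has just one choice, so v₂ = 5.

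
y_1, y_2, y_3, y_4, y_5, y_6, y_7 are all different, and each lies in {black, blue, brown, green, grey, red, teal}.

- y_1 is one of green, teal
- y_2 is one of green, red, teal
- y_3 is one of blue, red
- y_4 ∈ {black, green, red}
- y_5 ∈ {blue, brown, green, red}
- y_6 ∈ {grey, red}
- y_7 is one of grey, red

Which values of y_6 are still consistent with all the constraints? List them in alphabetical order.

Among the 7 variables, black fits only y_4 (and all 7 values in {black, blue, brown, green, grey, red, teal} must be used), so y_4 = black.
The 6 still-open variables together cover exactly {blue, brown, green, grey, red, teal} — 6 values for 6 variables — and brown appears only in y_5's list, so y_5 = brown.
The 5 still-open variables draw from only 5 values {blue, green, grey, red, teal}, so each is used; only y_3 can be blue, hence y_3 = blue.
y_6 and y_7 share exactly the 2 values {grey, red}; by pigeonhole those values go to them, so strike grey, red from y_2.
No further eliminations apply; y_6 can still be any of grey, red.

grey, red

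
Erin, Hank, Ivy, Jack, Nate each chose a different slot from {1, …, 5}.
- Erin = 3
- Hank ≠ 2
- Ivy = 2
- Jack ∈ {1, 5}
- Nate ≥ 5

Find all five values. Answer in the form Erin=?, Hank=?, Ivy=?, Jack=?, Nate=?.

Erin has just one choice, so Erin = 3. Remove 3 from Hank.
Ivy has just one choice, so Ivy = 2.
Nate's domain is down to {5}, so Nate = 5. Strike 5 from Hank, Jack.
Jack has just one choice, so Jack = 1. Strike 1 from Hank.
Hank has just one choice, so Hank = 4.

Erin=3, Hank=4, Ivy=2, Jack=1, Nate=5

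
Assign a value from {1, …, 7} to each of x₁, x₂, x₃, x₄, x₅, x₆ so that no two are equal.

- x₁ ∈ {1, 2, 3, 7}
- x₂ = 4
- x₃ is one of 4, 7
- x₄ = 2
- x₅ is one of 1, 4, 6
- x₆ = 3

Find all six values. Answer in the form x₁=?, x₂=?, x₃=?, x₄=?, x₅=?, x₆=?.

x₁=1, x₂=4, x₃=7, x₄=2, x₅=6, x₆=3

x₂ must be 4 (only option left). Remove 4 from x₃, x₅.
That leaves x₃ = 7. Strike 7 from x₁.
That leaves x₄ = 2. Remove 2 from x₁.
That leaves x₆ = 3. Eliminate 3 elsewhere: x₁.
That leaves x₁ = 1. So x₅ can't be 1.
x₅'s domain is down to {6}, so x₅ = 6.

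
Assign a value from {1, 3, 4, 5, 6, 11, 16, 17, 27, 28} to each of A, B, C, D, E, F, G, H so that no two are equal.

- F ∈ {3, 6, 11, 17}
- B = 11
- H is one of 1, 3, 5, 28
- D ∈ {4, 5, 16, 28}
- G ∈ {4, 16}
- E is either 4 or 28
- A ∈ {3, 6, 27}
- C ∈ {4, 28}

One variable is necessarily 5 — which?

B's domain is down to {11}, so B = 11. So F can't be 11.
C and E share exactly the 2 values {4, 28}; by pigeonhole those values go to them, so strike 4, 28 from D, G, H.
G has just one choice, so G = 16. Eliminate 16 elsewhere: D.
So 5 goes to D.

D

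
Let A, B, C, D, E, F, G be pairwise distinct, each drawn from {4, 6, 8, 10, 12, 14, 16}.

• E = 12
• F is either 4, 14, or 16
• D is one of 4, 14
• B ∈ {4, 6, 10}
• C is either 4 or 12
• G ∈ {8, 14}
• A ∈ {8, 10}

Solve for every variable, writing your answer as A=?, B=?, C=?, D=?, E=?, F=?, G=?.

E must be 12 (only option left). Strike 12 from C.
C has just one choice, so C = 4. Remove 4 from B, D, F.
D's domain is down to {14}, so D = 14. Remove 14 from F, G.
F must be 16 (only option left).
G must be 8 (only option left). So A can't be 8.
That leaves A = 10. Strike 10 from B.
B has just one choice, so B = 6.

A=10, B=6, C=4, D=14, E=12, F=16, G=8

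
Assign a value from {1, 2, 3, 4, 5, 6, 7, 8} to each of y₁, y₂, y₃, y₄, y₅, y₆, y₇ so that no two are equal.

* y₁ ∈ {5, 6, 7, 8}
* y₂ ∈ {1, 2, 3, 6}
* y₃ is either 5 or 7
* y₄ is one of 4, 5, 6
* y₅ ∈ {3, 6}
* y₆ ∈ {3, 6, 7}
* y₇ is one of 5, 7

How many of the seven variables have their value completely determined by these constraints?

y₃ and y₇ share exactly the 2 values {5, 7}; by pigeonhole those values go to them, so strike 5, 7 from y₁, y₄, y₆.
y₅ and y₆ share exactly the 2 values {3, 6}; by pigeonhole those values go to them, so strike 3, 6 from y₁, y₂, y₄.
y₁ has just one choice, so y₁ = 8.
y₄'s domain is down to {4}, so y₄ = 4.
Determined: y₁=8, y₄=4. The other variables each still have more than one consistent value. That makes 2.

2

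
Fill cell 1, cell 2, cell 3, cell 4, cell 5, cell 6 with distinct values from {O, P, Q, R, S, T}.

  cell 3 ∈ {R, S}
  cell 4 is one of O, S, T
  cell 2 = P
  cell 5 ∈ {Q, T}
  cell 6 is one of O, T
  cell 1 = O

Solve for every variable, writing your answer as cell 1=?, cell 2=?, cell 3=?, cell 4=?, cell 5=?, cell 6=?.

cell 1=O, cell 2=P, cell 3=R, cell 4=S, cell 5=Q, cell 6=T

cell 1 has just one choice, so cell 1 = O. So cell 4, cell 6 can't be O.
That leaves cell 2 = P.
cell 6 must be T (only option left). Eliminate T elsewhere: cell 4, cell 5.
cell 4 must be S (only option left). So cell 3 can't be S.
cell 5 has just one choice, so cell 5 = Q.
cell 3's domain is down to {R}, so cell 3 = R.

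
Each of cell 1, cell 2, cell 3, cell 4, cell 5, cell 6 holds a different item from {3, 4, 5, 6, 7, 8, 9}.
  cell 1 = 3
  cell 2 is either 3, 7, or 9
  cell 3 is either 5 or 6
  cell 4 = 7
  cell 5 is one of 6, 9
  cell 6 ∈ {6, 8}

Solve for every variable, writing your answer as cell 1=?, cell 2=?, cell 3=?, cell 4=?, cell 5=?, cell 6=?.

cell 1=3, cell 2=9, cell 3=5, cell 4=7, cell 5=6, cell 6=8

cell 1 must be 3 (only option left). So cell 2 can't be 3.
cell 4 has just one choice, so cell 4 = 7. Strike 7 from cell 2.
cell 2 has just one choice, so cell 2 = 9. Eliminate 9 elsewhere: cell 5.
cell 5's domain is down to {6}, so cell 5 = 6. Eliminate 6 elsewhere: cell 3, cell 6.
cell 6 must be 8 (only option left).
cell 3 must be 5 (only option left).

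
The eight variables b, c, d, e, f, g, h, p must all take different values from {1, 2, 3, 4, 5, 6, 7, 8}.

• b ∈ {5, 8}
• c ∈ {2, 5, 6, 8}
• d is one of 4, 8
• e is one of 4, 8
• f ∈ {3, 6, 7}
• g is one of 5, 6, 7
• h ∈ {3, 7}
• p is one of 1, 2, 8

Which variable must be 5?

b

The 8 variables together cover exactly {1, 2, 3, 4, 5, 6, 7, 8} — 8 values for 8 variables — and 1 appears only in p's list, so p = 1.
The 7 still-open variables draw from only 7 values {2, 3, 4, 5, 6, 7, 8}, so each is used; only c can be 2, hence c = 2.
d and e share exactly the 2 values {4, 8}; by pigeonhole those values go to them, so strike 4, 8 from b.
So 5 goes to b.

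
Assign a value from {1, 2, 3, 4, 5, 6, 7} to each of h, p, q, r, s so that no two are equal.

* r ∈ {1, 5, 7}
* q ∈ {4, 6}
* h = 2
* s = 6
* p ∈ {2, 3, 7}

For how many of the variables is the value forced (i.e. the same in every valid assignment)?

3

h must be 2 (only option left). So p can't be 2.
s must be 6 (only option left). Eliminate 6 elsewhere: q.
q has just one choice, so q = 4.
Determined: h=2, q=4, s=6. The other variables each still have more than one consistent value. That makes 3.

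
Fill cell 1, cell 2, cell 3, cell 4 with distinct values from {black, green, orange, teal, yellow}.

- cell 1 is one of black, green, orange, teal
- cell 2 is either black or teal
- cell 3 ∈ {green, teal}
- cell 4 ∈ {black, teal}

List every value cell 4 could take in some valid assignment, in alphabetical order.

black, teal

The 4 variables draw from only 4 values {black, green, orange, teal}, so each is used; only cell 1 can be orange, hence cell 1 = orange.
The 3 still-open variables together cover exactly {black, green, teal} — 3 values for 3 variables — and green appears only in cell 3's list, so cell 3 = green.
No further eliminations apply; cell 4 can still be any of black, teal.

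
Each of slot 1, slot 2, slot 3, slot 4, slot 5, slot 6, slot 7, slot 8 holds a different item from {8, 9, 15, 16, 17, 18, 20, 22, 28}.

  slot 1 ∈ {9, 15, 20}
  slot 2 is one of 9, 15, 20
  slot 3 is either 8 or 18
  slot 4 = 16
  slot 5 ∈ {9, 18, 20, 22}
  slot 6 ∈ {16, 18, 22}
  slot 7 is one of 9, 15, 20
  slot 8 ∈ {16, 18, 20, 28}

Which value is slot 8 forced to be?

slot 4 has just one choice, so slot 4 = 16. Eliminate 16 elsewhere: slot 6, slot 8.
The 7 still-open variables together cover exactly {8, 9, 15, 18, 20, 22, 28} — 7 values for 7 variables — and 8 appears only in slot 3's list, so slot 3 = 8.
The 6 still-open variables together cover exactly {9, 15, 18, 20, 22, 28} — 6 values for 6 variables — and 28 appears only in slot 8's list, so slot 8 = 28.

28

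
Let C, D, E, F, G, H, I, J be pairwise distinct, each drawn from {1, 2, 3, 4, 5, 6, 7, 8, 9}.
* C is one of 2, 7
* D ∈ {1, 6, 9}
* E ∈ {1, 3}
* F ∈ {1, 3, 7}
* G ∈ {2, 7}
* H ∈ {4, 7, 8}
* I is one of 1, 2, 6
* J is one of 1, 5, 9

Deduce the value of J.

The 2 variables C and G are confined to {2, 7}, which locks those values in; drop them from F, H, I.
The 2 variables E and F are confined to {1, 3}, which locks those values in; drop them from D, I, J.
I must be 6 (only option left). Remove 6 from D.
D has just one choice, so D = 9. Strike 9 from J.
So J = 5.

5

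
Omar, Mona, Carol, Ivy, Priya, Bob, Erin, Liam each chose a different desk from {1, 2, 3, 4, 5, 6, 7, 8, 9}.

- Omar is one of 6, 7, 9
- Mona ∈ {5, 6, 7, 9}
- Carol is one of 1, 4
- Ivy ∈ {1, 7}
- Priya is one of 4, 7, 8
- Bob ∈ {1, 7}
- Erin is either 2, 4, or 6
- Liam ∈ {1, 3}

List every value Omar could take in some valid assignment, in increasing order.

6, 9

The 2 variables Ivy and Bob are confined to {1, 7}, which locks those values in; drop them from Omar, Mona, Carol, Priya, Liam.
Carol has just one choice, so Carol = 4. So Priya, Erin can't be 4.
Priya must be 8 (only option left).
Liam has just one choice, so Liam = 3.
No further eliminations apply; Omar can still be any of 6, 9.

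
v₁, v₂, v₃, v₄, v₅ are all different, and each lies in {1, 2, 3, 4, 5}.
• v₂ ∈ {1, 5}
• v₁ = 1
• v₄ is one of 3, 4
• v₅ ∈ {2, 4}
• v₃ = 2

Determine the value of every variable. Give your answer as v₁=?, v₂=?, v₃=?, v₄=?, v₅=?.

v₁'s domain is down to {1}, so v₁ = 1. Strike 1 from v₂.
v₂'s domain is down to {5}, so v₂ = 5.
That leaves v₃ = 2. Remove 2 from v₅.
v₅'s domain is down to {4}, so v₅ = 4. Eliminate 4 elsewhere: v₄.
v₄'s domain is down to {3}, so v₄ = 3.

v₁=1, v₂=5, v₃=2, v₄=3, v₅=4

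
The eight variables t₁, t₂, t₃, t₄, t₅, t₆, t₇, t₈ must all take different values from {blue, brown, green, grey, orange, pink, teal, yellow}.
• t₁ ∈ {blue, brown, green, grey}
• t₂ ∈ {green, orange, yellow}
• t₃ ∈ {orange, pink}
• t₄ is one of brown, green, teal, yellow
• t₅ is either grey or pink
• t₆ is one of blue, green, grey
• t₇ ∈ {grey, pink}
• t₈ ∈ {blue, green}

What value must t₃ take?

The 8 variables draw from only 8 values {blue, brown, green, grey, orange, pink, teal, yellow}, so each is used; only t₄ can be teal, hence t₄ = teal.
Among the 7 still-open variables, brown fits only t₁ (and all 7 values in {blue, brown, green, grey, orange, pink, yellow} must be used), so t₁ = brown.
The 6 still-open variables together cover exactly {blue, green, grey, orange, pink, yellow} — 6 values for 6 variables — and yellow appears only in t₂'s list, so t₂ = yellow.
The 5 still-open variables draw from only 5 values {blue, green, grey, orange, pink}, so each is used; only t₃ can be orange, hence t₃ = orange.

orange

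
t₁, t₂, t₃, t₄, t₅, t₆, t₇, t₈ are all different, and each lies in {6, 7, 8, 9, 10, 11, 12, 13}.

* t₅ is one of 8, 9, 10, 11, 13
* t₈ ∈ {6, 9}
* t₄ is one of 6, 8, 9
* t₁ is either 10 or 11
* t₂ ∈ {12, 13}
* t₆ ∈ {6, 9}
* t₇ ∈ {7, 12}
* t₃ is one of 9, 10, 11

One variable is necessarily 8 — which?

Among the 8 variables, 7 fits only t₇ (and all 8 values in {6, 7, 8, 9, 10, 11, 12, 13} must be used), so t₇ = 7.
The 7 still-open variables draw from only 7 values {6, 8, 9, 10, 11, 12, 13}, so each is used; only t₂ can be 12, hence t₂ = 12.
The 6 still-open variables together cover exactly {6, 8, 9, 10, 11, 13} — 6 values for 6 variables — and 13 appears only in t₅'s list, so t₅ = 13.
The 5 still-open variables draw from only 5 values {6, 8, 9, 10, 11}, so each is used; only t₄ can be 8, hence t₄ = 8.

t₄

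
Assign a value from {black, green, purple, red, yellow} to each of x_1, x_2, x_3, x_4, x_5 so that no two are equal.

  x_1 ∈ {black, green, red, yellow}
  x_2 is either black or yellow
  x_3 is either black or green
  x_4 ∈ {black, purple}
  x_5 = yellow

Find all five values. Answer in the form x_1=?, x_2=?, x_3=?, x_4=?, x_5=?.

x_1=red, x_2=black, x_3=green, x_4=purple, x_5=yellow

x_5's domain is down to {yellow}, so x_5 = yellow. Eliminate yellow elsewhere: x_1, x_2.
x_2 must be black (only option left). So x_1, x_3, x_4 can't be black.
x_3's domain is down to {green}, so x_3 = green. Strike green from x_1.
x_4's domain is down to {purple}, so x_4 = purple.
That leaves x_1 = red.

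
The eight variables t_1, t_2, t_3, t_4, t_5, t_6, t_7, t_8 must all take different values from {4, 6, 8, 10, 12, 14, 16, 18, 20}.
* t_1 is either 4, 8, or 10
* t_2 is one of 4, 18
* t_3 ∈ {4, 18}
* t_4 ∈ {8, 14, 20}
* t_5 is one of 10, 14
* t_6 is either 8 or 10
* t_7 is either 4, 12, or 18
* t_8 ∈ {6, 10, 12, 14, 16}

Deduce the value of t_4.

t_2 and t_3 between them cover only {4, 18} — a naked pair. Remove those values from t_1, t_7.
t_7 has just one choice, so t_7 = 12. So t_8 can't be 12.
t_1 and t_6 share exactly the 2 values {8, 10}; by pigeonhole those values go to them, so strike 8, 10 from t_4, t_5, t_8.
t_5 has just one choice, so t_5 = 14. Strike 14 from t_4, t_8.
So t_4 = 20.

20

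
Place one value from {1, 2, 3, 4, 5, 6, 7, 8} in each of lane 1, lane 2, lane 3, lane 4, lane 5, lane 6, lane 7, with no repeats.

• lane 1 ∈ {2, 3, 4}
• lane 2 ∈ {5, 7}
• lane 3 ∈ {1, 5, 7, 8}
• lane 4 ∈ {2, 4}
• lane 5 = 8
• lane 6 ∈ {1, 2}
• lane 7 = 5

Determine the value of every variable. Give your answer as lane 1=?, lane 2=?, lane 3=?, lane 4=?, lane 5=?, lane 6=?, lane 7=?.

lane 5's domain is down to {8}, so lane 5 = 8. Remove 8 from lane 3.
That leaves lane 7 = 5. Strike 5 from lane 2, lane 3.
lane 2 must be 7 (only option left). So lane 3 can't be 7.
That leaves lane 3 = 1. Eliminate 1 elsewhere: lane 6.
lane 6's domain is down to {2}, so lane 6 = 2. So lane 1, lane 4 can't be 2.
lane 4 must be 4 (only option left). So lane 1 can't be 4.
lane 1's domain is down to {3}, so lane 1 = 3.

lane 1=3, lane 2=7, lane 3=1, lane 4=4, lane 5=8, lane 6=2, lane 7=5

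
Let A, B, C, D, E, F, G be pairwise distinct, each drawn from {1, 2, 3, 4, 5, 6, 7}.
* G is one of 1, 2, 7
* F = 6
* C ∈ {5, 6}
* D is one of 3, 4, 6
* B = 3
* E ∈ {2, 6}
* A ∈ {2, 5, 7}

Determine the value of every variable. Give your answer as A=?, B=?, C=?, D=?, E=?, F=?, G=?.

B's domain is down to {3}, so B = 3. Eliminate 3 elsewhere: D.
F's domain is down to {6}, so F = 6. So C, D, E can't be 6.
C's domain is down to {5}, so C = 5. Remove 5 from A.
D has just one choice, so D = 4.
E has just one choice, so E = 2. Eliminate 2 elsewhere: A, G.
A has just one choice, so A = 7. Remove 7 from G.
G must be 1 (only option left).

A=7, B=3, C=5, D=4, E=2, F=6, G=1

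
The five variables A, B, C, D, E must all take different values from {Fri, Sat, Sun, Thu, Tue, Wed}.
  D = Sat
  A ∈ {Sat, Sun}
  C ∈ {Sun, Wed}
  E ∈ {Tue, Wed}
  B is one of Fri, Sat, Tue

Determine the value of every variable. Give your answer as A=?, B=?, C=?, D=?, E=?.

D must be Sat (only option left). Remove Sat from A, B.
A has just one choice, so A = Sun. Remove Sun from C.
C must be Wed (only option left). Remove Wed from E.
E's domain is down to {Tue}, so E = Tue. So B can't be Tue.
B's domain is down to {Fri}, so B = Fri.

A=Sun, B=Fri, C=Wed, D=Sat, E=Tue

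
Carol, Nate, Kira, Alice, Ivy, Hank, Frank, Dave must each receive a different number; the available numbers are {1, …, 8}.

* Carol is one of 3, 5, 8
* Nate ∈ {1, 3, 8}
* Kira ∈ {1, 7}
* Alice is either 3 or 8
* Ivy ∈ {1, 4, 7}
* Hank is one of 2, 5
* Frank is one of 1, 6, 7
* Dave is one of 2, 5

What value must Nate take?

The 8 variables draw from only 8 values {1, 2, 3, 4, 5, 6, 7, 8}, so each is used; only Ivy can be 4, hence Ivy = 4.
The 7 still-open variables together cover exactly {1, 2, 3, 5, 6, 7, 8} — 7 values for 7 variables — and 6 appears only in Frank's list, so Frank = 6.
The 6 still-open variables draw from only 6 values {1, 2, 3, 5, 7, 8}, so each is used; only Kira can be 7, hence Kira = 7.
The 5 still-open variables together cover exactly {1, 2, 3, 5, 8} — 5 values for 5 variables — and 1 appears only in Nate's list, so Nate = 1.

1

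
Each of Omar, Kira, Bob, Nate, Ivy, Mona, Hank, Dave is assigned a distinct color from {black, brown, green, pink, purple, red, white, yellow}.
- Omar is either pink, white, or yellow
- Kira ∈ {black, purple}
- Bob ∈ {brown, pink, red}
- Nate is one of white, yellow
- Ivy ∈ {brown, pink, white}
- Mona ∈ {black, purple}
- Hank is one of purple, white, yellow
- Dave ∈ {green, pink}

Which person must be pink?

The 8 variables draw from only 8 values {black, brown, green, pink, purple, red, white, yellow}, so each is used; only Dave can be green, hence Dave = green.
Among the 7 still-open variables, red fits only Bob (and all 7 values in {black, brown, pink, purple, red, white, yellow} must be used), so Bob = red.
The 6 still-open variables draw from only 6 values {black, brown, pink, purple, white, yellow}, so each is used; only Ivy can be brown, hence Ivy = brown.
The 5 still-open variables draw from only 5 values {black, pink, purple, white, yellow}, so each is used; only Omar can be pink, hence Omar = pink.

Omar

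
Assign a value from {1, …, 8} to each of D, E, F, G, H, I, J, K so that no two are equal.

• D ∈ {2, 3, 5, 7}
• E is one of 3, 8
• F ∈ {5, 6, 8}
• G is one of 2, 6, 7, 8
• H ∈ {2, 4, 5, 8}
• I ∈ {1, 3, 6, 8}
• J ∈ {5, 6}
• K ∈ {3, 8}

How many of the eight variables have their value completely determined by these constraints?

2

Among the 8 variables, 1 fits only I (and all 8 values in {1, 2, 3, 4, 5, 6, 7, 8} must be used), so I = 1.
Among the 7 still-open variables, 4 fits only H (and all 7 values in {2, 3, 4, 5, 6, 7, 8} must be used), so H = 4.
E and K share exactly the 2 values {3, 8}; by pigeonhole those values go to them, so strike 3, 8 from D, F, G.
F and J between them cover only {5, 6} — a naked pair. Remove those values from D, G.
Determined: H=4, I=1. The other variables each still have more than one consistent value. That makes 2.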